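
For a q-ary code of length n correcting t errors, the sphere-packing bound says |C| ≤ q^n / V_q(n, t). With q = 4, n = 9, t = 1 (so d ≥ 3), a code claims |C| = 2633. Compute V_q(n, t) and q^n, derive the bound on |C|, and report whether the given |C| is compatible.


V_q(n, t) = 28, q^n = 262144, Hamming bound = 9362, |C| = 2633 ≤ bound (satisfied).

Step 1: Compute V_q(n, t) = Σ_{j=0}^1 C(n, j) (q−1)^j.
  j = 0: C(9,0)·(3)^0 = 1·1 = 1.
  j = 1: C(9,1)·(3)^1 = 9·3 = 27.
  V_q(n, t) = 1 + 27 = 28.
Step 2: q^n = 4^9 = 262144.
Step 3: Hamming bound ⌊q^n / V_q(n,t)⌋ = ⌊262144/28⌋ = 9362.
Step 4: Compare |C| = 2633 to 9362: satisfied.
The claimed |C| lies below the Hamming bound.


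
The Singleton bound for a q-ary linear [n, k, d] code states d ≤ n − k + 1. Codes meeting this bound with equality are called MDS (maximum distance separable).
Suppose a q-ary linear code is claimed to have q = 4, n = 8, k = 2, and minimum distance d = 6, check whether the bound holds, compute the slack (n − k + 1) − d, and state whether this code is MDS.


Singleton RHS = n − k + 1 = 7, slack = 1, bound satisfied, not MDS.

Singleton bound: d ≤ n − k + 1.
Here n = 8, k = 2, so n − k + 1 = 7.
Given d = 6, check d ≤ 7: YES.
Slack = (n − k + 1) − d = 1.
The code is NOT MDS (slack = 1 > 0).
Description: the claimed parameters are [8, 2, 6]_4; such a code would be non-MDS.


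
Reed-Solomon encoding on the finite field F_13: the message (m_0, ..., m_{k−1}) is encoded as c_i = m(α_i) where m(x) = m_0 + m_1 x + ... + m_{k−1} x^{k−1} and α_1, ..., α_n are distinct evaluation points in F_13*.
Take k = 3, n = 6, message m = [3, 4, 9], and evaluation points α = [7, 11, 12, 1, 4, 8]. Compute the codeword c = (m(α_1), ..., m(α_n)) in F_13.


c = [4, 5, 8, 3, 7, 0]

Message polynomial: m(x) = 3 + 4·x + 9·x^2 (mod 13).
For each evaluation point α_i, compute m(α_i) mod 13:
  α_1 = 7: Horner steps 9 → 2 → 4, so m(7) = 4.
  α_2 = 11: Horner steps 9 → 12 → 5, so m(11) = 5.
  α_3 = 12: Horner steps 9 → 8 → 8, so m(12) = 8.
  α_4 = 1: Horner steps 9 → 0 → 3, so m(1) = 3.
  α_5 = 4: Horner steps 9 → 1 → 7, so m(4) = 7.
  α_6 = 8: Horner steps 9 → 11 → 0, so m(8) = 0.
Codeword c = [4, 5, 8, 3, 7, 0] ∈ F_13^6.


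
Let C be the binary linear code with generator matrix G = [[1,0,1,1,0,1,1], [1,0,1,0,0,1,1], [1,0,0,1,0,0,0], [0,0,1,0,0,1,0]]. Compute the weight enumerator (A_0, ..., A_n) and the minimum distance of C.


Weight distribution: A_0 = 1, A_1 = 3, A_2 = 4, A_3 = 4, A_4 = 3, A_5 = 1. Minimum distance d = 1.

Enumerate all 2^4 = 16 messages m ∈ F_2^4.
For each, compute codeword c = mG in F_2^7, then tally its weight.
  m = 0000 → c = 0000000, weight = 0.
  m = 1000 → c = 1011011, weight = 5.
  m = 0100 → c = 1010011, weight = 4.
  m = 1100 → c = 0001000, weight = 1.
  m = 0010 → c = 1001000, weight = 2.
  m = 1010 → c = 0010011, weight = 3.
  m = 0110 → c = 0011011, weight = 4.
  m = 1110 → c = 1000000, weight = 1.
  m = 0001 → c = 0010010, weight = 2.
  m = 1001 → c = 1001001, weight = 3.
  m = 0101 → c = 1000001, weight = 2.
  m = 1101 → c = 0011010, weight = 3.
  m = 0011 → c = 1011010, weight = 4.
  m = 1011 → c = 0000001, weight = 1.
  m = 0111 → c = 0001001, weight = 2.
  m = 1111 → c = 1010010, weight = 3.
Tally weights:
  weight 0: 1 codewords.
  weight 1: 3 codewords.
  weight 2: 4 codewords.
  weight 3: 4 codewords.
  weight 4: 3 codewords.
  weight 5: 1 codewords.
Minimum distance d = smallest w > 0 with A_w > 0 = 1.
Sanity: Σ A_w = 16 = 2^4 = 16 ✓.


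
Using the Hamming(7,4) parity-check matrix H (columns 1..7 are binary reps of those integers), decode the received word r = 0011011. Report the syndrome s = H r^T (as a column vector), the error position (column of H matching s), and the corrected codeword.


s = (1, 1, 0)^T, error position = 6, corrected codeword c = 0011001

Compute s = H r^T mod 2 one row at a time:
  s_1 = 1 + 0 + 1 + 1 = 3 ≡ 1 (mod 2).
  s_2 = 0 + 1 + 1 + 1 = 3 ≡ 1 (mod 2).
  s_3 = 0 + 1 + 0 + 1 = 2 ≡ 0 (mod 2).
s = (1, 1, 0)^T — this equals column 6 of H (binary 110), so error is at position 6.
Correct: flip bit 6 of r = 0011011 to get c = 0011001.


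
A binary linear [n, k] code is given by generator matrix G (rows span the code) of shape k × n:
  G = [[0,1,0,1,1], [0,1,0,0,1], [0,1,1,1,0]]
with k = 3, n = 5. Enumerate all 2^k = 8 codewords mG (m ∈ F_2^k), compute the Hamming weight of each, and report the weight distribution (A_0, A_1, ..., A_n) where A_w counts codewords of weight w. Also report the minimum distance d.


Weight distribution: A_0 = 1, A_1 = 1, A_2 = 3, A_3 = 3. Minimum distance d = 1.

Enumerate all 2^3 = 8 messages m ∈ F_2^3.
For each, compute codeword c = mG in F_2^5, then tally its weight.
  m = 000 → c = 00000, weight = 0.
  m = 100 → c = 01011, weight = 3.
  m = 010 → c = 01001, weight = 2.
  m = 110 → c = 00010, weight = 1.
  m = 001 → c = 01110, weight = 3.
  m = 101 → c = 00101, weight = 2.
  m = 011 → c = 00111, weight = 3.
  m = 111 → c = 01100, weight = 2.
Tally weights:
  weight 0: 1 codewords.
  weight 1: 1 codewords.
  weight 2: 3 codewords.
  weight 3: 3 codewords.
Minimum distance d = smallest w > 0 with A_w > 0 = 1.
Sanity: Σ A_w = 8 = 2^3 = 8 ✓.


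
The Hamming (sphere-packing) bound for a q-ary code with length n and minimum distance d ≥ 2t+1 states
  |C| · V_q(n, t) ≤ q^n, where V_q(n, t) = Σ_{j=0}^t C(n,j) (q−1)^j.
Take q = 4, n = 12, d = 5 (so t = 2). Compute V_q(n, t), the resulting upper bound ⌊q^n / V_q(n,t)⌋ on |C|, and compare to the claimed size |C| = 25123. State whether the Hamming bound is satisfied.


V_q(n, t) = 631, q^n = 16777216, Hamming bound = 26588, |C| = 25123 ≤ bound (satisfied).

Step 1: Compute V_q(n, t) = Σ_{j=0}^2 C(n, j) (q−1)^j.
  j = 0: C(12,0)·(3)^0 = 1·1 = 1.
  j = 1: C(12,1)·(3)^1 = 12·3 = 36.
  j = 2: C(12,2)·(3)^2 = 66·9 = 594.
  V_q(n, t) = 1 + 36 + 594 = 631.
Step 2: q^n = 4^12 = 16777216.
Step 3: Hamming bound ⌊q^n / V_q(n,t)⌋ = ⌊16777216/631⌋ = 26588.
Step 4: Compare |C| = 25123 to 26588: satisfied.
The claimed |C| lies below the Hamming bound.


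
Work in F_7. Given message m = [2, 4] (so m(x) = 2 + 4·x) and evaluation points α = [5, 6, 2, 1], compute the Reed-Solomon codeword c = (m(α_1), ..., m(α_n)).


c = [1, 5, 3, 6]

Message polynomial: m(x) = 2 + 4·x (mod 7).
For each evaluation point α_i, compute m(α_i) mod 7:
  α_1 = 5: Horner steps 4 → 1, so m(5) = 1.
  α_2 = 6: Horner steps 4 → 5, so m(6) = 5.
  α_3 = 2: Horner steps 4 → 3, so m(2) = 3.
  α_4 = 1: Horner steps 4 → 6, so m(1) = 6.
Codeword c = [1, 5, 3, 6] ∈ F_7^4.


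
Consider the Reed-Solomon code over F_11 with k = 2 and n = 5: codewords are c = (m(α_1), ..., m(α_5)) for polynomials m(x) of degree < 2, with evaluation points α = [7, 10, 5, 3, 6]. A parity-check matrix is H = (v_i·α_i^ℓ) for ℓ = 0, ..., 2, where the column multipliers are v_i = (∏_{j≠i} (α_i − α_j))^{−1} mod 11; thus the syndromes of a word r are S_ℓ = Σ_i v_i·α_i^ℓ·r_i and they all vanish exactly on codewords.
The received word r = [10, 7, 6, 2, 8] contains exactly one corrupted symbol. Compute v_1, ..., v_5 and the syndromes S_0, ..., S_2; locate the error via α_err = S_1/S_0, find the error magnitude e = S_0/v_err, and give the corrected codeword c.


S = (1, 10, 1), error at position 2, error magnitude e = 2, c = [10, 5, 6, 2, 8].

Step 1: column multipliers v_i = (∏_{j≠i}(α_i − α_j))^{−1} mod 11.
  i = 1 (α = 7): (7−10)(7−5)(7−3)(7−6) = (−3)·2·4·1 = −24 ≡ 9, so v_1 = 9^{−1} = 5 (mod 11).
  i = 2 (α = 10): (10−7)(10−5)(10−3)(10−6) = 3·5·7·4 = 420 ≡ 2, so v_2 = 2^{−1} = 6 (mod 11).
  i = 3 (α = 5): (5−7)(5−10)(5−3)(5−6) = (−2)·(−5)·2·(−1) = −20 ≡ 2, so v_3 = 2^{−1} = 6 (mod 11).
  i = 4 (α = 3): (3−7)(3−10)(3−5)(3−6) = (−4)·(−7)·(−2)·(−3) = 168 ≡ 3, so v_4 = 3^{−1} = 4 (mod 11).
  i = 5 (α = 6): (6−7)(6−10)(6−5)(6−3) = (−1)·(−4)·1·3 = 12 ≡ 1, so v_5 = 1^{−1} = 1 (mod 11).
  v = [5, 6, 6, 4, 1].
Step 2: syndromes of r = [10, 7, 6, 2, 8] (all sums mod 11).
  S_0 = Σ v_i r_i = 5·10 + 6·7 + 6·6 + 4·2 + 1·8 = 144 ≡ 1.
  S_1 = Σ v_i α_i r_i = 5·7·10 + 6·10·7 + 6·5·6 + 4·3·2 + 1·6·8 = 1022 ≡ 10.
  α_i^2 mod 11 = [5, 1, 3, 9, 3].
  S_2 = Σ v_i α_i^2 r_i = 5·5·10 + 6·1·7 + 6·3·6 + 4·9·2 + 1·3·8 = 496 ≡ 1.
  S = (1, 10, 1) ≠ 0, so r is not a codeword (an error is present).
Step 3: locate the error. For a single error e at position i, S_ℓ = v_i·e·α_i^ℓ, so α_err = S_1/S_0.
  S_0^{−1} = 1^{−1} = 1 (mod 11), so α_err = 10·1 = 10 ≡ 10 = α_2. Error position i = 2.
  Consistency check: S_2/S_1 = 1·10 = 10 ≡ 10 = α_err ✓ (single-error assumption holds).
Step 4: error magnitude e = S_0/v_2 = S_0·∏_{j≠2}(α_2 − α_j) = 1·2 = 2 ≡ 2 (mod 11).
Step 5: correct position 2: c_2 = r_2 − e = 7 − 2 ≡ 5 (mod 11). Hence c = [10, 5, 6, 2, 8].
  Check: interpolating c through the α_i gives m(x) = 7 + 2·x (degree < 2) with m(α_i) = c_i for every i, so c is indeed a codeword.


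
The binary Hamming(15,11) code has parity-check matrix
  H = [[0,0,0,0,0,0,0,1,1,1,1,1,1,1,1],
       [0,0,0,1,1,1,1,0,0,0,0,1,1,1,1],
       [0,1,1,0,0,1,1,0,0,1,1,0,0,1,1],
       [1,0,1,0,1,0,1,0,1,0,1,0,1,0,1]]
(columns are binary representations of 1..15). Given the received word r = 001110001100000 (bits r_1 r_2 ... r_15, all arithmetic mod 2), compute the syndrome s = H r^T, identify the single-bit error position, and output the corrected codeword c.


s = (0, 0, 0, 1)^T, error position = 1, corrected codeword c = 101110001100000

Compute s = H r^T mod 2 one row at a time:
  s_1 = 0 + 1 + 1 + 0 + 0 + 0 + 0 + 0 = 2 ≡ 0 (mod 2).
  s_2 = 1 + 1 + 0 + 0 + 0 + 0 + 0 + 0 = 2 ≡ 0 (mod 2).
  s_3 = 0 + 1 + 0 + 0 + 1 + 0 + 0 + 0 = 2 ≡ 0 (mod 2).
  s_4 = 0 + 1 + 1 + 0 + 1 + 0 + 0 + 0 = 3 ≡ 1 (mod 2).
s = (0, 0, 0, 1)^T — this equals column 1 of H (binary 0001), so error is at position 1.
Correct: flip bit 1 of r = 001110001100000 to get c = 101110001100000.


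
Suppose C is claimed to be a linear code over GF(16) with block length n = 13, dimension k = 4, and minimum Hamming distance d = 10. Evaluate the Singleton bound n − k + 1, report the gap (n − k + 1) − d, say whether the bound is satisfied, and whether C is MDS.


Singleton RHS = n − k + 1 = 10, slack = 0, bound satisfied, MDS.

Singleton bound: d ≤ n − k + 1.
Here n = 13, k = 4, so n − k + 1 = 10.
Given d = 10, check d ≤ 10: YES.
Slack = (n − k + 1) − d = 0.
The code is MDS (slack = 0).
Description: the claimed parameters are [13, 4, 10]_16; such a code would be MDS (meets Singleton bound).


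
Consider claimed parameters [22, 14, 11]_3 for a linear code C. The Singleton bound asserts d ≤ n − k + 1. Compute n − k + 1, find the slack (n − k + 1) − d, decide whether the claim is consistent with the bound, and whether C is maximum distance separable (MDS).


Singleton RHS = n − k + 1 = 9, slack = -2, bound violated (no such code; not MDS).

Singleton bound: d ≤ n − k + 1.
Here n = 22, k = 14, so n − k + 1 = 9.
Given d = 11, check d ≤ 9: NO.
Slack = (n − k + 1) − d = -2.
The slack is negative: d = 11 exceeds n − k + 1 = 9 by 2, so the Singleton bound is violated and no linear [22, 14, 11]_3 code can exist. In particular it is not MDS (MDS requires d = n − k + 1 exactly).
Description: the claimed parameters are [22, 14, 11]_3; such a code would be impossible (violates the Singleton bound).


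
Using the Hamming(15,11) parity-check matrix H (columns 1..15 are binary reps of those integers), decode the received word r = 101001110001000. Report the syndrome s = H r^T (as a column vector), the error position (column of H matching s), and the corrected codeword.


s = (0, 1, 1, 1)^T, error position = 7, corrected codeword c = 101001010001000

Compute s = H r^T mod 2 one row at a time:
  s_1 = 1 + 0 + 0 + 0 + 1 + 0 + 0 + 0 = 2 ≡ 0 (mod 2).
  s_2 = 0 + 0 + 1 + 1 + 1 + 0 + 0 + 0 = 3 ≡ 1 (mod 2).
  s_3 = 0 + 1 + 1 + 1 + 0 + 0 + 0 + 0 = 3 ≡ 1 (mod 2).
  s_4 = 1 + 1 + 0 + 1 + 0 + 0 + 0 + 0 = 3 ≡ 1 (mod 2).
s = (0, 1, 1, 1)^T — this equals column 7 of H (binary 0111), so error is at position 7.
Correct: flip bit 7 of r = 101001110001000 to get c = 101001010001000.


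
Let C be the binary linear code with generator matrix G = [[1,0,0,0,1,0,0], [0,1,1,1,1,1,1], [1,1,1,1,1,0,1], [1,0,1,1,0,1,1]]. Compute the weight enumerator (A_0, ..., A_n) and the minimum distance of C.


Weight distribution: A_0 = 1, A_1 = 1, A_2 = 3, A_3 = 4, A_4 = 1, A_5 = 3, A_6 = 3. Minimum distance d = 1.

Enumerate all 2^4 = 16 messages m ∈ F_2^4.
For each, compute codeword c = mG in F_2^7, then tally its weight.
  m = 0000 → c = 0000000, weight = 0.
  m = 1000 → c = 1000100, weight = 2.
  m = 0100 → c = 0111111, weight = 6.
  m = 1100 → c = 1111011, weight = 6.
  m = 0010 → c = 1111101, weight = 6.
  m = 1010 → c = 0111001, weight = 4.
  m = 0110 → c = 1000010, weight = 2.
  m = 1110 → c = 0000110, weight = 2.
  m = 0001 → c = 1011011, weight = 5.
  m = 1001 → c = 0011111, weight = 5.
  m = 0101 → c = 1100100, weight = 3.
  m = 1101 → c = 0100000, weight = 1.
  m = 0011 → c = 0100110, weight = 3.
  m = 1011 → c = 1100010, weight = 3.
  m = 0111 → c = 0011001, weight = 3.
  m = 1111 → c = 1011101, weight = 5.
Tally weights:
  weight 0: 1 codewords.
  weight 1: 1 codewords.
  weight 2: 3 codewords.
  weight 3: 4 codewords.
  weight 4: 1 codewords.
  weight 5: 3 codewords.
  weight 6: 3 codewords.
Minimum distance d = smallest w > 0 with A_w > 0 = 1.
Sanity: Σ A_w = 16 = 2^4 = 16 ✓.


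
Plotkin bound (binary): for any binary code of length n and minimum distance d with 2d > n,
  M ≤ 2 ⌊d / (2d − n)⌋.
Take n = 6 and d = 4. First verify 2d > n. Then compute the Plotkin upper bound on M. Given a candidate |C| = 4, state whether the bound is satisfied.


Plotkin bound M ≤ 4; given |C| = 4 ≤ bound (satisfied).

Check applicability: 2d = 8, n = 6.
2d − n = 2 > 0, so Plotkin applies.
Compute d/(2d−n) = 4/2 ≈ 2.0000.
⌊d/(2d−n)⌋ = 2.
Plotkin bound: M ≤ 2·2 = 4.
Given |C| = 4, check: satisfied.
This |C| is at the Plotkin bound.


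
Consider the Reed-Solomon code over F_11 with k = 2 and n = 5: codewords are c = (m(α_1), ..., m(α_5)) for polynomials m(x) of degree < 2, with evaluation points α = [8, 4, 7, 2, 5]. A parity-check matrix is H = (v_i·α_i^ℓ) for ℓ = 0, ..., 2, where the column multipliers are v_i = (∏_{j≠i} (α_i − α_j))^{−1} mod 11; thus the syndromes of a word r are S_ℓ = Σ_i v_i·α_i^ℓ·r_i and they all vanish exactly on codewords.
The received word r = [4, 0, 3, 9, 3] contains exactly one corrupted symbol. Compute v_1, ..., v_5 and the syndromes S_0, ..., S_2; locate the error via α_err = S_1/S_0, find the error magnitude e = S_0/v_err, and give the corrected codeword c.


S = (5, 3, 4), error at position 5, error magnitude e = 2, c = [4, 0, 3, 9, 1].

Step 1: column multipliers v_i = (∏_{j≠i}(α_i − α_j))^{−1} mod 11.
  i = 1 (α = 8): (8−4)(8−7)(8−2)(8−5) = 4·1·6·3 = 72 ≡ 6, so v_1 = 6^{−1} = 2 (mod 11).
  i = 2 (α = 4): (4−8)(4−7)(4−2)(4−5) = (−4)·(−3)·2·(−1) = −24 ≡ 9, so v_2 = 9^{−1} = 5 (mod 11).
  i = 3 (α = 7): (7−8)(7−4)(7−2)(7−5) = (−1)·3·5·2 = −30 ≡ 3, so v_3 = 3^{−1} = 4 (mod 11).
  i = 4 (α = 2): (2−8)(2−4)(2−7)(2−5) = (−6)·(−2)·(−5)·(−3) = 180 ≡ 4, so v_4 = 4^{−1} = 3 (mod 11).
  i = 5 (α = 5): (5−8)(5−4)(5−7)(5−2) = (−3)·1·(−2)·3 = 18 ≡ 7, so v_5 = 7^{−1} = 8 (mod 11).
  v = [2, 5, 4, 3, 8].
Step 2: syndromes of r = [4, 0, 3, 9, 3] (all sums mod 11).
  S_0 = Σ v_i r_i = 2·4 + 5·0 + 4·3 + 3·9 + 8·3 = 71 ≡ 5.
  S_1 = Σ v_i α_i r_i = 2·8·4 + 5·4·0 + 4·7·3 + 3·2·9 + 8·5·3 = 322 ≡ 3.
  α_i^2 mod 11 = [9, 5, 5, 4, 3].
  S_2 = Σ v_i α_i^2 r_i = 2·9·4 + 5·5·0 + 4·5·3 + 3·4·9 + 8·3·3 = 312 ≡ 4.
  S = (5, 3, 4) ≠ 0, so r is not a codeword (an error is present).
Step 3: locate the error. For a single error e at position i, S_ℓ = v_i·e·α_i^ℓ, so α_err = S_1/S_0.
  S_0^{−1} = 5^{−1} = 9 (mod 11), so α_err = 3·9 = 27 ≡ 5 = α_5. Error position i = 5.
  Consistency check: S_2/S_1 = 4·4 = 16 ≡ 5 = α_err ✓ (single-error assumption holds).
Step 4: error magnitude e = S_0/v_5 = S_0·∏_{j≠5}(α_5 − α_j) = 5·7 = 35 ≡ 2 (mod 11).
Step 5: correct position 5: c_5 = r_5 − e = 3 − 2 ≡ 1 (mod 11). Hence c = [4, 0, 3, 9, 1].
  Check: interpolating c through the α_i gives m(x) = 7 + 1·x (degree < 2) with m(α_i) = c_i for every i, so c is indeed a codeword.


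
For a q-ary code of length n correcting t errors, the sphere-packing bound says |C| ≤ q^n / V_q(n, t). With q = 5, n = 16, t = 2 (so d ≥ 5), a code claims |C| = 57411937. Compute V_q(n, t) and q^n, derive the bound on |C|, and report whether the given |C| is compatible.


V_q(n, t) = 1985, q^n = 152587890625, Hamming bound = 76870473, |C| = 57411937 ≤ bound (satisfied).

Step 1: Compute V_q(n, t) = Σ_{j=0}^2 C(n, j) (q−1)^j.
  j = 0: C(16,0)·(4)^0 = 1·1 = 1.
  j = 1: C(16,1)·(4)^1 = 16·4 = 64.
  j = 2: C(16,2)·(4)^2 = 120·16 = 1920.
  V_q(n, t) = 1 + 64 + 1920 = 1985.
Step 2: q^n = 5^16 = 152587890625.
Step 3: Hamming bound ⌊q^n / V_q(n,t)⌋ = ⌊152587890625/1985⌋ = 76870473.
Step 4: Compare |C| = 57411937 to 76870473: satisfied.
The claimed |C| lies below the Hamming bound.


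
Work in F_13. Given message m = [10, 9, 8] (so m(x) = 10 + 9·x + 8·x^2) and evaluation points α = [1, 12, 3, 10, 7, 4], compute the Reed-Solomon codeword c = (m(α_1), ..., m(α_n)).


c = [1, 9, 5, 3, 10, 5]

Message polynomial: m(x) = 10 + 9·x + 8·x^2 (mod 13).
For each evaluation point α_i, compute m(α_i) mod 13:
  α_1 = 1: Horner steps 8 → 4 → 1, so m(1) = 1.
  α_2 = 12: Horner steps 8 → 1 → 9, so m(12) = 9.
  α_3 = 3: Horner steps 8 → 7 → 5, so m(3) = 5.
  α_4 = 10: Horner steps 8 → 11 → 3, so m(10) = 3.
  α_5 = 7: Horner steps 8 → 0 → 10, so m(7) = 10.
  α_6 = 4: Horner steps 8 → 2 → 5, so m(4) = 5.
Codeword c = [1, 9, 5, 3, 10, 5] ∈ F_13^6.


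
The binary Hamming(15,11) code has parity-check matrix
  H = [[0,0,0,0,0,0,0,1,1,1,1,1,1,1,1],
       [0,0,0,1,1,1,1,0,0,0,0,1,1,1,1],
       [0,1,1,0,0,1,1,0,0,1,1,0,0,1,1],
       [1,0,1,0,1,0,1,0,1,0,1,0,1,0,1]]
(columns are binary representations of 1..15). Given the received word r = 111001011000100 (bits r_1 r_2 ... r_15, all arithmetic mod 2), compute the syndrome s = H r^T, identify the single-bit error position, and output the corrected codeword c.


s = (1, 0, 1, 0)^T, error position = 10, corrected codeword c = 111001011100100

Compute s = H r^T mod 2 one row at a time:
  s_1 = 1 + 1 + 0 + 0 + 0 + 1 + 0 + 0 = 3 ≡ 1 (mod 2).
  s_2 = 0 + 0 + 1 + 0 + 0 + 1 + 0 + 0 = 2 ≡ 0 (mod 2).
  s_3 = 1 + 1 + 1 + 0 + 0 + 0 + 0 + 0 = 3 ≡ 1 (mod 2).
  s_4 = 1 + 1 + 0 + 0 + 1 + 0 + 1 + 0 = 4 ≡ 0 (mod 2).
s = (1, 0, 1, 0)^T — this equals column 10 of H (binary 1010), so error is at position 10.
Correct: flip bit 10 of r = 111001011000100 to get c = 111001011100100.


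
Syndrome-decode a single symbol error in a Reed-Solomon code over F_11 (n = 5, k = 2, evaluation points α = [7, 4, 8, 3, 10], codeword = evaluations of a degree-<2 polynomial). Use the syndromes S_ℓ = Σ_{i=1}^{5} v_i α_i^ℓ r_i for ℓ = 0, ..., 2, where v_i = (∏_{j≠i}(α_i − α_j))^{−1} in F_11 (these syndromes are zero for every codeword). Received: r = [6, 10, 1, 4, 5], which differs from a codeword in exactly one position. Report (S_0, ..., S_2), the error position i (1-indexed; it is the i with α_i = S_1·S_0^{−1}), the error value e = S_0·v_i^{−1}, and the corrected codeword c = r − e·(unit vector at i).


S = (8, 3, 8), error at position 5, error magnitude e = 3, c = [6, 10, 1, 4, 2].

Step 1: column multipliers v_i = (∏_{j≠i}(α_i − α_j))^{−1} mod 11.
  i = 1 (α = 7): (7−4)(7−8)(7−3)(7−10) = 3·(−1)·4·(−3) = 36 ≡ 3, so v_1 = 3^{−1} = 4 (mod 11).
  i = 2 (α = 4): (4−7)(4−8)(4−3)(4−10) = (−3)·(−4)·1·(−6) = −72 ≡ 5, so v_2 = 5^{−1} = 9 (mod 11).
  i = 3 (α = 8): (8−7)(8−4)(8−3)(8−10) = 1·4·5·(−2) = −40 ≡ 4, so v_3 = 4^{−1} = 3 (mod 11).
  i = 4 (α = 3): (3−7)(3−4)(3−8)(3−10) = (−4)·(−1)·(−5)·(−7) = 140 ≡ 8, so v_4 = 8^{−1} = 7 (mod 11).
  i = 5 (α = 10): (10−7)(10−4)(10−8)(10−3) = 3·6·2·7 = 252 ≡ 10, so v_5 = 10^{−1} = 10 (mod 11).
  v = [4, 9, 3, 7, 10].
Step 2: syndromes of r = [6, 10, 1, 4, 5] (all sums mod 11).
  S_0 = Σ v_i r_i = 4·6 + 9·10 + 3·1 + 7·4 + 10·5 = 195 ≡ 8.
  S_1 = Σ v_i α_i r_i = 4·7·6 + 9·4·10 + 3·8·1 + 7·3·4 + 10·10·5 = 1136 ≡ 3.
  α_i^2 mod 11 = [5, 5, 9, 9, 1].
  S_2 = Σ v_i α_i^2 r_i = 4·5·6 + 9·5·10 + 3·9·1 + 7·9·4 + 10·1·5 = 899 ≡ 8.
  S = (8, 3, 8) ≠ 0, so r is not a codeword (an error is present).
Step 3: locate the error. For a single error e at position i, S_ℓ = v_i·e·α_i^ℓ, so α_err = S_1/S_0.
  S_0^{−1} = 8^{−1} = 7 (mod 11), so α_err = 3·7 = 21 ≡ 10 = α_5. Error position i = 5.
  Consistency check: S_2/S_1 = 8·4 = 32 ≡ 10 = α_err ✓ (single-error assumption holds).
Step 4: error magnitude e = S_0/v_5 = S_0·∏_{j≠5}(α_5 − α_j) = 8·10 = 80 ≡ 3 (mod 11).
Step 5: correct position 5: c_5 = r_5 − e = 5 − 3 ≡ 2 (mod 11). Hence c = [6, 10, 1, 4, 2].
  Check: interpolating c through the α_i gives m(x) = 8 + 6·x (degree < 2) with m(α_i) = c_i for every i, so c is indeed a codeword.


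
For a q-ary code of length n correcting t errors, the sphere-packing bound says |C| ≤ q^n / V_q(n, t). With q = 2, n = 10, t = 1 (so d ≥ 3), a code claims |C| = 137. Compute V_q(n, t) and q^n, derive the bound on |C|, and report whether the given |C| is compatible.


V_q(n, t) = 11, q^n = 1024, Hamming bound = 93, |C| = 137 > bound (violated).

Step 1: Compute V_q(n, t) = Σ_{j=0}^1 C(n, j) (q−1)^j.
  j = 0: C(10,0)·(1)^0 = 1·1 = 1.
  j = 1: C(10,1)·(1)^1 = 10·1 = 10.
  V_q(n, t) = 1 + 10 = 11.
Step 2: q^n = 2^10 = 1024.
Step 3: Hamming bound ⌊q^n / V_q(n,t)⌋ = ⌊1024/11⌋ = 93.
Step 4: Compare |C| = 137 to 93: violated.
The claimed |C| lies above the Hamming bound, so no 2-ary code of length 10 with d ≥ 3 can have 137 codewords.


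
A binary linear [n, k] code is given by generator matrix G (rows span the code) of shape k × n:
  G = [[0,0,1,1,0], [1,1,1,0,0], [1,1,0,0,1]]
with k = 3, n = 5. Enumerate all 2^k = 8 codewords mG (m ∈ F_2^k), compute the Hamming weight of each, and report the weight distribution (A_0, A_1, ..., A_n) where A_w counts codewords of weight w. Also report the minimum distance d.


Weight distribution: A_0 = 1, A_2 = 3, A_3 = 3, A_5 = 1. Minimum distance d = 2.

Enumerate all 2^3 = 8 messages m ∈ F_2^3.
For each, compute codeword c = mG in F_2^5, then tally its weight.
  m = 000 → c = 00000, weight = 0.
  m = 100 → c = 00110, weight = 2.
  m = 010 → c = 11100, weight = 3.
  m = 110 → c = 11010, weight = 3.
  m = 001 → c = 11001, weight = 3.
  m = 101 → c = 11111, weight = 5.
  m = 011 → c = 00101, weight = 2.
  m = 111 → c = 00011, weight = 2.
Tally weights:
  weight 0: 1 codewords.
  weight 2: 3 codewords.
  weight 3: 3 codewords.
  weight 5: 1 codewords.
Minimum distance d = smallest w > 0 with A_w > 0 = 2.
Sanity: Σ A_w = 8 = 2^3 = 8 ✓.


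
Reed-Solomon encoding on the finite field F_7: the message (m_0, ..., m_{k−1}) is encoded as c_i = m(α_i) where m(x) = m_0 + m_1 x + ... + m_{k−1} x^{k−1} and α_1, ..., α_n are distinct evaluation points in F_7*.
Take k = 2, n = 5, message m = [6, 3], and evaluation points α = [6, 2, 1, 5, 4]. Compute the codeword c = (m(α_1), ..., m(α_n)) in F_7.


c = [3, 5, 2, 0, 4]

Message polynomial: m(x) = 6 + 3·x (mod 7).
For each evaluation point α_i, compute m(α_i) mod 7:
  α_1 = 6: Horner steps 3 → 3, so m(6) = 3.
  α_2 = 2: Horner steps 3 → 5, so m(2) = 5.
  α_3 = 1: Horner steps 3 → 2, so m(1) = 2.
  α_4 = 5: Horner steps 3 → 0, so m(5) = 0.
  α_5 = 4: Horner steps 3 → 4, so m(4) = 4.
Codeword c = [3, 5, 2, 0, 4] ∈ F_7^5.


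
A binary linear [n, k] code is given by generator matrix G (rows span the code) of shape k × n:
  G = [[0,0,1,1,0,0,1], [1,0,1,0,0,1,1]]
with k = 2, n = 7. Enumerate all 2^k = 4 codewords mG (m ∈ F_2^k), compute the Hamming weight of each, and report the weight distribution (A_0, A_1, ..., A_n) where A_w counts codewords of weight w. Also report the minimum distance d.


Weight distribution: A_0 = 1, A_3 = 2, A_4 = 1. Minimum distance d = 3.

Enumerate all 2^2 = 4 messages m ∈ F_2^2.
For each, compute codeword c = mG in F_2^7, then tally its weight.
  m = 00 → c = 0000000, weight = 0.
  m = 10 → c = 0011001, weight = 3.
  m = 01 → c = 1010011, weight = 4.
  m = 11 → c = 1001010, weight = 3.
Tally weights:
  weight 0: 1 codewords.
  weight 3: 2 codewords.
  weight 4: 1 codewords.
Minimum distance d = smallest w > 0 with A_w > 0 = 3.
Sanity: Σ A_w = 4 = 2^2 = 4 ✓.


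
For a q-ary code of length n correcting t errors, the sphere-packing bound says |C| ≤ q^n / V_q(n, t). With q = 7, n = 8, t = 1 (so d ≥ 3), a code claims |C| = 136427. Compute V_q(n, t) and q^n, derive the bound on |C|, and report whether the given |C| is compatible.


V_q(n, t) = 49, q^n = 5764801, Hamming bound = 117649, |C| = 136427 > bound (violated).

Step 1: Compute V_q(n, t) = Σ_{j=0}^1 C(n, j) (q−1)^j.
  j = 0: C(8,0)·(6)^0 = 1·1 = 1.
  j = 1: C(8,1)·(6)^1 = 8·6 = 48.
  V_q(n, t) = 1 + 48 = 49.
Step 2: q^n = 7^8 = 5764801.
Step 3: Hamming bound ⌊q^n / V_q(n,t)⌋ = ⌊5764801/49⌋ = 117649.
Step 4: Compare |C| = 136427 to 117649: violated.
The claimed |C| lies above the Hamming bound, so no 7-ary code of length 8 with d ≥ 3 can have 136427 codewords.


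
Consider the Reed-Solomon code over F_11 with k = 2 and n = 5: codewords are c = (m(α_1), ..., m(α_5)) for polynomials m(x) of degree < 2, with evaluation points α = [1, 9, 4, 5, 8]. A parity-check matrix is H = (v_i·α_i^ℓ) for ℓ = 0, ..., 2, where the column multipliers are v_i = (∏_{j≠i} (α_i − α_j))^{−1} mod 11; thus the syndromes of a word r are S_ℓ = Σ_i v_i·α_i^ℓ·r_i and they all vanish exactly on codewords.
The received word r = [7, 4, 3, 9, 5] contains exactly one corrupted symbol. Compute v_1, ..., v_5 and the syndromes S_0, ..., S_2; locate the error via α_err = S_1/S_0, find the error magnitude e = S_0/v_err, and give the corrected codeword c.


S = (8, 6, 10), error at position 2, error magnitude e = 4, c = [7, 0, 3, 9, 5].

Step 1: column multipliers v_i = (∏_{j≠i}(α_i − α_j))^{−1} mod 11.
  i = 1 (α = 1): (1−9)(1−4)(1−5)(1−8) = (−8)·(−3)·(−4)·(−7) = 672 ≡ 1, so v_1 = 1^{−1} = 1 (mod 11).
  i = 2 (α = 9): (9−1)(9−4)(9−5)(9−8) = 8·5·4·1 = 160 ≡ 6, so v_2 = 6^{−1} = 2 (mod 11).
  i = 3 (α = 4): (4−1)(4−9)(4−5)(4−8) = 3·(−5)·(−1)·(−4) = −60 ≡ 6, so v_3 = 6^{−1} = 2 (mod 11).
  i = 4 (α = 5): (5−1)(5−9)(5−4)(5−8) = 4·(−4)·1·(−3) = 48 ≡ 4, so v_4 = 4^{−1} = 3 (mod 11).
  i = 5 (α = 8): (8−1)(8−9)(8−4)(8−5) = 7·(−1)·4·3 = −84 ≡ 4, so v_5 = 4^{−1} = 3 (mod 11).
  v = [1, 2, 2, 3, 3].
Step 2: syndromes of r = [7, 4, 3, 9, 5] (all sums mod 11).
  S_0 = Σ v_i r_i = 1·7 + 2·4 + 2·3 + 3·9 + 3·5 = 63 ≡ 8.
  S_1 = Σ v_i α_i r_i = 1·1·7 + 2·9·4 + 2·4·3 + 3·5·9 + 3·8·5 = 358 ≡ 6.
  α_i^2 mod 11 = [1, 4, 5, 3, 9].
  S_2 = Σ v_i α_i^2 r_i = 1·1·7 + 2·4·4 + 2·5·3 + 3·3·9 + 3·9·5 = 285 ≡ 10.
  S = (8, 6, 10) ≠ 0, so r is not a codeword (an error is present).
Step 3: locate the error. For a single error e at position i, S_ℓ = v_i·e·α_i^ℓ, so α_err = S_1/S_0.
  S_0^{−1} = 8^{−1} = 7 (mod 11), so α_err = 6·7 = 42 ≡ 9 = α_2. Error position i = 2.
  Consistency check: S_2/S_1 = 10·2 = 20 ≡ 9 = α_err ✓ (single-error assumption holds).
Step 4: error magnitude e = S_0/v_2 = S_0·∏_{j≠2}(α_2 − α_j) = 8·6 = 48 ≡ 4 (mod 11).
Step 5: correct position 2: c_2 = r_2 − e = 4 − 4 ≡ 0 (mod 11). Hence c = [7, 0, 3, 9, 5].
  Check: interpolating c through the α_i gives m(x) = 1 + 6·x (degree < 2) with m(α_i) = c_i for every i, so c is indeed a codeword.


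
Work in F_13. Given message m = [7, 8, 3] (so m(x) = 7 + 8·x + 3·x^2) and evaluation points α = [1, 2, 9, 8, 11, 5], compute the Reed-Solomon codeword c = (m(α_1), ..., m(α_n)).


c = [5, 9, 10, 3, 3, 5]

Message polynomial: m(x) = 7 + 8·x + 3·x^2 (mod 13).
For each evaluation point α_i, compute m(α_i) mod 13:
  α_1 = 1: Horner steps 3 → 11 → 5, so m(1) = 5.
  α_2 = 2: Horner steps 3 → 1 → 9, so m(2) = 9.
  α_3 = 9: Horner steps 3 → 9 → 10, so m(9) = 10.
  α_4 = 8: Horner steps 3 → 6 → 3, so m(8) = 3.
  α_5 = 11: Horner steps 3 → 2 → 3, so m(11) = 3.
  α_6 = 5: Horner steps 3 → 10 → 5, so m(5) = 5.
Codeword c = [5, 9, 10, 3, 3, 5] ∈ F_13^6.


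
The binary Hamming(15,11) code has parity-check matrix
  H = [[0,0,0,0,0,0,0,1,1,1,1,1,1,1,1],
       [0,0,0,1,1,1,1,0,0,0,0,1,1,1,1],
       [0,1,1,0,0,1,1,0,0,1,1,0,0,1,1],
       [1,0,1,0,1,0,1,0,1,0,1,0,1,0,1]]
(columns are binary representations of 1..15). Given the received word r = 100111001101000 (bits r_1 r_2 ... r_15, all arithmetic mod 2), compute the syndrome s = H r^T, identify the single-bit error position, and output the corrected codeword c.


s = (1, 0, 0, 1)^T, error position = 9, corrected codeword c = 100111000101000

Compute s = H r^T mod 2 one row at a time:
  s_1 = 0 + 1 + 1 + 0 + 1 + 0 + 0 + 0 = 3 ≡ 1 (mod 2).
  s_2 = 1 + 1 + 1 + 0 + 1 + 0 + 0 + 0 = 4 ≡ 0 (mod 2).
  s_3 = 0 + 0 + 1 + 0 + 1 + 0 + 0 + 0 = 2 ≡ 0 (mod 2).
  s_4 = 1 + 0 + 1 + 0 + 1 + 0 + 0 + 0 = 3 ≡ 1 (mod 2).
s = (1, 0, 0, 1)^T — this equals column 9 of H (binary 1001), so error is at position 9.
Correct: flip bit 9 of r = 100111001101000 to get c = 100111000101000.


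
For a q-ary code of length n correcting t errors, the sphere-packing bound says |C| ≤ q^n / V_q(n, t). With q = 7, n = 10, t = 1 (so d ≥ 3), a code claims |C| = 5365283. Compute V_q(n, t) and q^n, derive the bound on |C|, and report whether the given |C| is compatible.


V_q(n, t) = 61, q^n = 282475249, Hamming bound = 4630741, |C| = 5365283 > bound (violated).

Step 1: Compute V_q(n, t) = Σ_{j=0}^1 C(n, j) (q−1)^j.
  j = 0: C(10,0)·(6)^0 = 1·1 = 1.
  j = 1: C(10,1)·(6)^1 = 10·6 = 60.
  V_q(n, t) = 1 + 60 = 61.
Step 2: q^n = 7^10 = 282475249.
Step 3: Hamming bound ⌊q^n / V_q(n,t)⌋ = ⌊282475249/61⌋ = 4630741.
Step 4: Compare |C| = 5365283 to 4630741: violated.
The claimed |C| lies above the Hamming bound, so no 7-ary code of length 10 with d ≥ 3 can have 5365283 codewords.


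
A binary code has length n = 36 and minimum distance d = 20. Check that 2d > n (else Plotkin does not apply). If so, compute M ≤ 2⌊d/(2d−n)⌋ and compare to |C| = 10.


Plotkin bound M ≤ 10; given |C| = 10 ≤ bound (satisfied).

Check applicability: 2d = 40, n = 36.
2d − n = 4 > 0, so Plotkin applies.
Compute d/(2d−n) = 20/4 ≈ 5.0000.
⌊d/(2d−n)⌋ = 5.
Plotkin bound: M ≤ 2·5 = 10.
Given |C| = 10, check: satisfied.
This |C| is at the Plotkin bound.


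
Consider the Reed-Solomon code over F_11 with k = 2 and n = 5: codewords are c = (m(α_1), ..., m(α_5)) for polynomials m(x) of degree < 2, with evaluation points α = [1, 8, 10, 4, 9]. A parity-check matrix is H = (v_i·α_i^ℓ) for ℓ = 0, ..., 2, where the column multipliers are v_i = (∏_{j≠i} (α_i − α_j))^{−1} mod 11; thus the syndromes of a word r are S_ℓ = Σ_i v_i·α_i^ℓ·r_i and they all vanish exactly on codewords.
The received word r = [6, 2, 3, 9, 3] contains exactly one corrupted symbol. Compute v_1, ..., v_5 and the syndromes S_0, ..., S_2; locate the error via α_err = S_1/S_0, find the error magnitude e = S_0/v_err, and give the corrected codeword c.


S = (6, 5, 6), error at position 3, error magnitude e = 10, c = [6, 2, 4, 9, 3].

Step 1: column multipliers v_i = (∏_{j≠i}(α_i − α_j))^{−1} mod 11.
  i = 1 (α = 1): (1−8)(1−10)(1−4)(1−9) = (−7)·(−9)·(−3)·(−8) = 1512 ≡ 5, so v_1 = 5^{−1} = 9 (mod 11).
  i = 2 (α = 8): (8−1)(8−10)(8−4)(8−9) = 7·(−2)·4·(−1) = 56 ≡ 1, so v_2 = 1^{−1} = 1 (mod 11).
  i = 3 (α = 10): (10−1)(10−8)(10−4)(10−9) = 9·2·6·1 = 108 ≡ 9, so v_3 = 9^{−1} = 5 (mod 11).
  i = 4 (α = 4): (4−1)(4−8)(4−10)(4−9) = 3·(−4)·(−6)·(−5) = −360 ≡ 3, so v_4 = 3^{−1} = 4 (mod 11).
  i = 5 (α = 9): (9−1)(9−8)(9−10)(9−4) = 8·1·(−1)·5 = −40 ≡ 4, so v_5 = 4^{−1} = 3 (mod 11).
  v = [9, 1, 5, 4, 3].
Step 2: syndromes of r = [6, 2, 3, 9, 3] (all sums mod 11).
  S_0 = Σ v_i r_i = 9·6 + 1·2 + 5·3 + 4·9 + 3·3 = 116 ≡ 6.
  S_1 = Σ v_i α_i r_i = 9·1·6 + 1·8·2 + 5·10·3 + 4·4·9 + 3·9·3 = 445 ≡ 5.
  α_i^2 mod 11 = [1, 9, 1, 5, 4].
  S_2 = Σ v_i α_i^2 r_i = 9·1·6 + 1·9·2 + 5·1·3 + 4·5·9 + 3·4·3 = 303 ≡ 6.
  S = (6, 5, 6) ≠ 0, so r is not a codeword (an error is present).
Step 3: locate the error. For a single error e at position i, S_ℓ = v_i·e·α_i^ℓ, so α_err = S_1/S_0.
  S_0^{−1} = 6^{−1} = 2 (mod 11), so α_err = 5·2 = 10 ≡ 10 = α_3. Error position i = 3.
  Consistency check: S_2/S_1 = 6·9 = 54 ≡ 10 = α_err ✓ (single-error assumption holds).
Step 4: error magnitude e = S_0/v_3 = S_0·∏_{j≠3}(α_3 − α_j) = 6·9 = 54 ≡ 10 (mod 11).
Step 5: correct position 3: c_3 = r_3 − e = 3 − 10 ≡ 4 (mod 11). Hence c = [6, 2, 4, 9, 3].
  Check: interpolating c through the α_i gives m(x) = 5 + 1·x (degree < 2) with m(α_i) = c_i for every i, so c is indeed a codeword.


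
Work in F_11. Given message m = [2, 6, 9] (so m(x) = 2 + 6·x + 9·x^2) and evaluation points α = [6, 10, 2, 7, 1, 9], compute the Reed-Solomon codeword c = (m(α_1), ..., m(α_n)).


c = [10, 5, 6, 1, 6, 4]

Message polynomial: m(x) = 2 + 6·x + 9·x^2 (mod 11).
For each evaluation point α_i, compute m(α_i) mod 11:
  α_1 = 6: Horner steps 9 → 5 → 10, so m(6) = 10.
  α_2 = 10: Horner steps 9 → 8 → 5, so m(10) = 5.
  α_3 = 2: Horner steps 9 → 2 → 6, so m(2) = 6.
  α_4 = 7: Horner steps 9 → 3 → 1, so m(7) = 1.
  α_5 = 1: Horner steps 9 → 4 → 6, so m(1) = 6.
  α_6 = 9: Horner steps 9 → 10 → 4, so m(9) = 4.
Codeword c = [10, 5, 6, 1, 6, 4] ∈ F_11^6.


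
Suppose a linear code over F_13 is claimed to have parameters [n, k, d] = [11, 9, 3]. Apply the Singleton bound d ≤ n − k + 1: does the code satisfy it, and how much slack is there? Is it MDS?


Singleton RHS = n − k + 1 = 3, slack = 0, bound satisfied, MDS.

Singleton bound: d ≤ n − k + 1.
Here n = 11, k = 9, so n − k + 1 = 3.
Given d = 3, check d ≤ 3: YES.
Slack = (n − k + 1) − d = 0.
The code is MDS (slack = 0).
Description: the claimed parameters are [11, 9, 3]_13; such a code would be MDS (meets Singleton bound).


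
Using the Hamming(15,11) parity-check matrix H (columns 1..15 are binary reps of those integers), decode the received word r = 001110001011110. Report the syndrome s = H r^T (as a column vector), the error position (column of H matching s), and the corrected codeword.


s = (1, 1, 1, 1)^T, error position = 15, corrected codeword c = 001110001011111

Compute s = H r^T mod 2 one row at a time:
  s_1 = 0 + 1 + 0 + 1 + 1 + 1 + 1 + 0 = 5 ≡ 1 (mod 2).
  s_2 = 1 + 1 + 0 + 0 + 1 + 1 + 1 + 0 = 5 ≡ 1 (mod 2).
  s_3 = 0 + 1 + 0 + 0 + 0 + 1 + 1 + 0 = 3 ≡ 1 (mod 2).
  s_4 = 0 + 1 + 1 + 0 + 1 + 1 + 1 + 0 = 5 ≡ 1 (mod 2).
s = (1, 1, 1, 1)^T — this equals column 15 of H (binary 1111), so error is at position 15.
Correct: flip bit 15 of r = 001110001011110 to get c = 001110001011111.


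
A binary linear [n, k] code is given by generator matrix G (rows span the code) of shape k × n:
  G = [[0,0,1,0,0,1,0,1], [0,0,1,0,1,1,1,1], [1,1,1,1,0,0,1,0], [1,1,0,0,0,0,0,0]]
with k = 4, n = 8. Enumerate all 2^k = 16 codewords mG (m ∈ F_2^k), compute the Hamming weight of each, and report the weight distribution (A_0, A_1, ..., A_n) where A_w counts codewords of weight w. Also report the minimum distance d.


Weight distribution: A_0 = 1, A_2 = 2, A_3 = 3, A_4 = 3, A_5 = 4, A_6 = 2, A_7 = 1. Minimum distance d = 2.

Enumerate all 2^4 = 16 messages m ∈ F_2^4.
For each, compute codeword c = mG in F_2^8, then tally its weight.
  m = 0000 → c = 00000000, weight = 0.
  m = 1000 → c = 00100101, weight = 3.
  m = 0100 → c = 00101111, weight = 5.
  m = 1100 → c = 00001010, weight = 2.
  m = 0010 → c = 11110010, weight = 5.
  m = 1010 → c = 11010111, weight = 6.
  m = 0110 → c = 11011101, weight = 6.
  m = 1110 → c = 11111000, weight = 5.
  m = 0001 → c = 11000000, weight = 2.
  m = 1001 → c = 11100101, weight = 5.
  m = 0101 → c = 11101111, weight = 7.
  m = 1101 → c = 11001010, weight = 4.
  m = 0011 → c = 00110010, weight = 3.
  m = 1011 → c = 00010111, weight = 4.
  m = 0111 → c = 00011101, weight = 4.
  m = 1111 → c = 00111000, weight = 3.
Tally weights:
  weight 0: 1 codewords.
  weight 2: 2 codewords.
  weight 3: 3 codewords.
  weight 4: 3 codewords.
  weight 5: 4 codewords.
  weight 6: 2 codewords.
  weight 7: 1 codewords.
Minimum distance d = smallest w > 0 with A_w > 0 = 2.
Sanity: Σ A_w = 16 = 2^4 = 16 ✓.


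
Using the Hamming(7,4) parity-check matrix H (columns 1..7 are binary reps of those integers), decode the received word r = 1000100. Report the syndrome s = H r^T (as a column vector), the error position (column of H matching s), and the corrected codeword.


s = (1, 0, 0)^T, error position = 4, corrected codeword c = 1001100

Compute s = H r^T mod 2 one row at a time:
  s_1 = 0 + 1 + 0 + 0 = 1 ≡ 1 (mod 2).
  s_2 = 0 + 0 + 0 + 0 = 0 ≡ 0 (mod 2).
  s_3 = 1 + 0 + 1 + 0 = 2 ≡ 0 (mod 2).
s = (1, 0, 0)^T — this equals column 4 of H (binary 100), so error is at position 4.
Correct: flip bit 4 of r = 1000100 to get c = 1001100.


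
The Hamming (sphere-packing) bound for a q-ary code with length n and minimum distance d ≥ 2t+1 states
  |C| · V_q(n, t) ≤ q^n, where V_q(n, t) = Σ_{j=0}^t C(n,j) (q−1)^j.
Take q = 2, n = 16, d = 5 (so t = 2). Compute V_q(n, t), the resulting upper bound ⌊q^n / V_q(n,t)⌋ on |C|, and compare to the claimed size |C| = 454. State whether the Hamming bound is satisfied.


V_q(n, t) = 137, q^n = 65536, Hamming bound = 478, |C| = 454 ≤ bound (satisfied).

Step 1: Compute V_q(n, t) = Σ_{j=0}^2 C(n, j) (q−1)^j.
  j = 0: C(16,0)·(1)^0 = 1·1 = 1.
  j = 1: C(16,1)·(1)^1 = 16·1 = 16.
  j = 2: C(16,2)·(1)^2 = 120·1 = 120.
  V_q(n, t) = 1 + 16 + 120 = 137.
Step 2: q^n = 2^16 = 65536.
Step 3: Hamming bound ⌊q^n / V_q(n,t)⌋ = ⌊65536/137⌋ = 478.
Step 4: Compare |C| = 454 to 478: satisfied.
The claimed |C| lies below the Hamming bound.


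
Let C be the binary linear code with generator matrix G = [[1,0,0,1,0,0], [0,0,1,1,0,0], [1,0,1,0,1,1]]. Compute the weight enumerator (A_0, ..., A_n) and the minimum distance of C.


Weight distribution: A_0 = 1, A_2 = 4, A_4 = 3. Minimum distance d = 2.

Enumerate all 2^3 = 8 messages m ∈ F_2^3.
For each, compute codeword c = mG in F_2^6, then tally its weight.
  m = 000 → c = 000000, weight = 0.
  m = 100 → c = 100100, weight = 2.
  m = 010 → c = 001100, weight = 2.
  m = 110 → c = 101000, weight = 2.
  m = 001 → c = 101011, weight = 4.
  m = 101 → c = 001111, weight = 4.
  m = 011 → c = 100111, weight = 4.
  m = 111 → c = 000011, weight = 2.
Tally weights:
  weight 0: 1 codewords.
  weight 2: 4 codewords.
  weight 4: 3 codewords.
Minimum distance d = smallest w > 0 with A_w > 0 = 2.
Sanity: Σ A_w = 8 = 2^3 = 8 ✓.


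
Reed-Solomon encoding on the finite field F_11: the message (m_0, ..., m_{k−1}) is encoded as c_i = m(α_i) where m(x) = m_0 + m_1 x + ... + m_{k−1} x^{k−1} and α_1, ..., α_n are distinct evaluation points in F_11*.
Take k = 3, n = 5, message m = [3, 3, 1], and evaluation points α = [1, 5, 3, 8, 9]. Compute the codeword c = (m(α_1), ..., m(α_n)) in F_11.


c = [7, 10, 10, 3, 1]

Message polynomial: m(x) = 3 + 3·x + 1·x^2 (mod 11).
For each evaluation point α_i, compute m(α_i) mod 11:
  α_1 = 1: Horner steps 1 → 4 → 7, so m(1) = 7.
  α_2 = 5: Horner steps 1 → 8 → 10, so m(5) = 10.
  α_3 = 3: Horner steps 1 → 6 → 10, so m(3) = 10.
  α_4 = 8: Horner steps 1 → 0 → 3, so m(8) = 3.
  α_5 = 9: Horner steps 1 → 1 → 1, so m(9) = 1.
Codeword c = [7, 10, 10, 3, 1] ∈ F_11^5.
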